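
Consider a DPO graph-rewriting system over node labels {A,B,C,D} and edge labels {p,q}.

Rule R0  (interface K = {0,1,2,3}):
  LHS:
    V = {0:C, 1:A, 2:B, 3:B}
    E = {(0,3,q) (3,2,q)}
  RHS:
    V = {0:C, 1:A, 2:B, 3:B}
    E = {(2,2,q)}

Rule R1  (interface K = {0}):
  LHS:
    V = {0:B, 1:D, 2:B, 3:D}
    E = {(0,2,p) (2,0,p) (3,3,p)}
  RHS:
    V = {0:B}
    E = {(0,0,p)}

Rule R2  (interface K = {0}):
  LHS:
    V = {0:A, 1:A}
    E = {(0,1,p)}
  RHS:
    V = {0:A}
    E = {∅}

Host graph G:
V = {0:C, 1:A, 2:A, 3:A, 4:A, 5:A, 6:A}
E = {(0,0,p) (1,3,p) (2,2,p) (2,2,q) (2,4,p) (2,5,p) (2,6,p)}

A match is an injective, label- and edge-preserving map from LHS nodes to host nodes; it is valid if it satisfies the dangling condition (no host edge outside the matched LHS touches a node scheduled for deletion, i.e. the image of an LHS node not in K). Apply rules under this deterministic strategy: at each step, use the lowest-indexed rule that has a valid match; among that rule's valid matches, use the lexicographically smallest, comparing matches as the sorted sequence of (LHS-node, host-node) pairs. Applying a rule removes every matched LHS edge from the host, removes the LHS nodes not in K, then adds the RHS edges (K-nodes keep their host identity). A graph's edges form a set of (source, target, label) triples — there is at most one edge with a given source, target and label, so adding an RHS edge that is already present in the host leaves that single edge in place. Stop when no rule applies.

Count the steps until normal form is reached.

start.  V:7 E:7  edges: 0-p->0 1-p->3 2-p->2 2-q->2 2-p->4 2-p->5 2-p->6
1. fire R2 via {0↦1, 1↦3}  →  V:6 E:6  edges: 0-p->0 2-p->2 2-q->2 2-p->4 2-p->5 2-p->6
2. fire R2 via {0↦2, 1↦4}  →  V:5 E:5  edges: 0-p->0 2-p->2 2-q->2 2-p->5 2-p->6
3. fire R2 via {0↦2, 1↦5}  →  V:4 E:4  edges: 0-p->0 2-p->2 2-q->2 2-p->6
4. fire R2 via {0↦2, 1↦6}  →  V:3 E:3  edges: 0-p->0 2-p->2 2-q->2
normal form: no rule applies after step 4

Answer: 4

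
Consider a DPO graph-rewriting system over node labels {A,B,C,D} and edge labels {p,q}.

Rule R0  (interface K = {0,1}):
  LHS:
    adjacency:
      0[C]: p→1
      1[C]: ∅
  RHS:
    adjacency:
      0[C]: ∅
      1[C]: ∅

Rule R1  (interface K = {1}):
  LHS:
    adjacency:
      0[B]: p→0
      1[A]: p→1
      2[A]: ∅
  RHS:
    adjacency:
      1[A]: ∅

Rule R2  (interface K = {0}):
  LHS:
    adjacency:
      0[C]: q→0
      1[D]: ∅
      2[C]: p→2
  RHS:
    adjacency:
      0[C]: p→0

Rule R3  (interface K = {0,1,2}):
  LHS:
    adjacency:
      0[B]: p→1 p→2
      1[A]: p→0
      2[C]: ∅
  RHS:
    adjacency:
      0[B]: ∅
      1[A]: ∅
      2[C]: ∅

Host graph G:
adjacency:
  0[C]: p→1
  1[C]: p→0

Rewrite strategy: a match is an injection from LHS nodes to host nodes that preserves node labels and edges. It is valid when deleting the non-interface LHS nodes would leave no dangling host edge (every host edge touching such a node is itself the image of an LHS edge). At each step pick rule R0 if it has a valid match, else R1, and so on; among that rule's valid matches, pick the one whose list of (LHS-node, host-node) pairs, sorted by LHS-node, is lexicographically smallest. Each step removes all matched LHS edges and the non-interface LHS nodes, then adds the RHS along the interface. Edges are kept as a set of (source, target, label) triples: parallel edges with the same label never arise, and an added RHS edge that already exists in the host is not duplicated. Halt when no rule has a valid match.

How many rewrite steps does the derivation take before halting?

[0] host  ⇒  2 nodes, 2 edges  {0-p->1 1-p->0}
[1] R0 @ {0↦0, 1↦1}  ⇒  2 nodes, 1 edges  {1-p->0}
[2] R0 @ {0↦1, 1↦0}  ⇒  2 nodes, 0 edges  {∅}
final graph: no rule applies after step 2

Answer: 2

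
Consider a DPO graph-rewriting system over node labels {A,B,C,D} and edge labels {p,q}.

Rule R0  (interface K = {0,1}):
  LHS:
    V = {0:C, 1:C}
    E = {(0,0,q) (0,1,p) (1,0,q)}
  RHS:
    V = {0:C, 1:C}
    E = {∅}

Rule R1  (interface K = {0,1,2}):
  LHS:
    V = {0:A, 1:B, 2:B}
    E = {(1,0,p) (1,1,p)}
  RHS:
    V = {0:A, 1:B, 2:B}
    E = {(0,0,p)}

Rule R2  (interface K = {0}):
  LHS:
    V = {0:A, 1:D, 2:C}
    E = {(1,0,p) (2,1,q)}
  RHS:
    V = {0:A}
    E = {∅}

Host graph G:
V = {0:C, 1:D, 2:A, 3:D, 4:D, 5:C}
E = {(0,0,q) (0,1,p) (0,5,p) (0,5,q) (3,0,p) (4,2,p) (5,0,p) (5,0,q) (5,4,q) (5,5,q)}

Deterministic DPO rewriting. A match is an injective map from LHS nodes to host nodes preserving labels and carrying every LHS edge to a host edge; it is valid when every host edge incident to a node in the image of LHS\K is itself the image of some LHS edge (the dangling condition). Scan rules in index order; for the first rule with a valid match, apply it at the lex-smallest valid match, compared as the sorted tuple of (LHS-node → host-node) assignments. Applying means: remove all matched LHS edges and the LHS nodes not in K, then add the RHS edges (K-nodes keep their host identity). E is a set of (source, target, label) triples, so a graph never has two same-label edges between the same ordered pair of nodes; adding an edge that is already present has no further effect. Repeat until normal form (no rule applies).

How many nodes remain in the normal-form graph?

initial: |V|=6 |E|=10  E = 0-q->0 0-p->1 0-p->5 0-q->5 3-p->0 4-p->2 5-p->0 5-q->0 5-q->4 5-q->5
step 1: apply R0 at {0↦0, 1↦5}  → |V|=6 |E|=7  E = 0-p->1 0-q->5 3-p->0 4-p->2 5-p->0 5-q->4 5-q->5
step 2: apply R0 at {0↦5, 1↦0}  → |V|=6 |E|=4  E = 0-p->1 3-p->0 4-p->2 5-q->4
step 3: apply R2 at {0↦2, 1↦4, 2↦5}  → |V|=4 |E|=2  E = 0-p->1 3-p->0
halt: no rule applies after step 3
NF nodes: {0:C, 1:D, 2:A, 3:D}

Answer: 4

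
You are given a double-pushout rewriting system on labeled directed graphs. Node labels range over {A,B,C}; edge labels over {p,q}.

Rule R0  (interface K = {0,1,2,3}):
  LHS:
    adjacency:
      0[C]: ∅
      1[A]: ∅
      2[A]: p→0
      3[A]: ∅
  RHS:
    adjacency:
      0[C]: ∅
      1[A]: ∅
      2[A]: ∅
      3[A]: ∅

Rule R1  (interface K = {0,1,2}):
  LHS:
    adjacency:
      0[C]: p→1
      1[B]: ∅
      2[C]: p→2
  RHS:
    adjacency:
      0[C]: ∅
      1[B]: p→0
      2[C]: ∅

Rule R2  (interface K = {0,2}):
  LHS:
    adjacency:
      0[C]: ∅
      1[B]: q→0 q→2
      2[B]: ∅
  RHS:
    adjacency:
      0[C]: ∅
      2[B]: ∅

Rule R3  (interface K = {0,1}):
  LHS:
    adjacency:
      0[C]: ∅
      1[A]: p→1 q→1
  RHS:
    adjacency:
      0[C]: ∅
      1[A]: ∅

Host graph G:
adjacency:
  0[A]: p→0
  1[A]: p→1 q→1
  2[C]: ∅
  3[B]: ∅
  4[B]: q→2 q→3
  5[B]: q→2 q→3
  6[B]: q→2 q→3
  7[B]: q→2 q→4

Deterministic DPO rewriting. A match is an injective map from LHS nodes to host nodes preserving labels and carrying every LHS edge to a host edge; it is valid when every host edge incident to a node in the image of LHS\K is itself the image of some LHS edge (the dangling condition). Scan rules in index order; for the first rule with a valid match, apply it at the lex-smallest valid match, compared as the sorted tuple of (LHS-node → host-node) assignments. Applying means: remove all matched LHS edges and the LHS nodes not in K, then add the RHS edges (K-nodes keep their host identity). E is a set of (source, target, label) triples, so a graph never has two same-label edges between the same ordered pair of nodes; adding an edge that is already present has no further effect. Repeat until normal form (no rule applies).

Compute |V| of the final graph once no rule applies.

[0] host  ⇒  8 nodes, 11 edges  {0-p->0 1-p->1 1-q->1 4-q->2 4-q->3 5-q->2 5-q->3 6-q->2 6-q->3 7-q->2 7-q->4}
[1] R2 @ {0↦2, 1↦5, 2↦3}  ⇒  7 nodes, 9 edges  {0-p->0 1-p->1 1-q->1 4-q->2 4-q->3 6-q->2 6-q->3 7-q->2 7-q->4}
[2] R2 @ {0↦2, 1↦6, 2↦3}  ⇒  6 nodes, 7 edges  {0-p->0 1-p->1 1-q->1 4-q->2 4-q->3 7-q->2 7-q->4}
[3] R2 @ {0↦2, 1↦7, 2↦4}  ⇒  5 nodes, 5 edges  {0-p->0 1-p->1 1-q->1 4-q->2 4-q->3}
[4] R2 @ {0↦2, 1↦4, 2↦3}  ⇒  4 nodes, 3 edges  {0-p->0 1-p->1 1-q->1}
[5] R3 @ {0↦2, 1↦1}  ⇒  4 nodes, 1 edges  {0-p->0}
normal form: no rule applies after step 5
NF nodes: {0:A, 1:A, 2:C, 3:B}

Answer: 4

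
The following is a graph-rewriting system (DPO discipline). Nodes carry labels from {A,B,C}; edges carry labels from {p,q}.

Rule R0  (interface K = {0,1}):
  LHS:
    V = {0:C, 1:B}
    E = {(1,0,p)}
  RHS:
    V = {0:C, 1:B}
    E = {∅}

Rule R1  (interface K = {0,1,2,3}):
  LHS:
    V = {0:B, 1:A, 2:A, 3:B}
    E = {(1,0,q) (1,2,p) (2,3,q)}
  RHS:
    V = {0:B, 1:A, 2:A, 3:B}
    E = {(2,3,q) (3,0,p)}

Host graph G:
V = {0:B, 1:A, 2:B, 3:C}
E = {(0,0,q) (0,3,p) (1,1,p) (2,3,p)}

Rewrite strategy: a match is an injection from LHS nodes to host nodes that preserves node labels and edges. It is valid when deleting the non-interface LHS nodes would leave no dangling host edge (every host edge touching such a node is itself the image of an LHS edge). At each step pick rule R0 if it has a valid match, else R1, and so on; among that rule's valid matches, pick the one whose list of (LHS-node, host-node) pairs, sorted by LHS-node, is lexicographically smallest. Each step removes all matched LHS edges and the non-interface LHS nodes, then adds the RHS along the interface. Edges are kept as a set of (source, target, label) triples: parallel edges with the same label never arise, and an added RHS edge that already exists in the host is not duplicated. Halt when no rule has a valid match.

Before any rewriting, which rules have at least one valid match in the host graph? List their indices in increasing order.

Answer: [R0]

Steps:
R0: 2 valid matches — {0↦3, 1↦0}, {0↦3, 1↦2}
R1: no valid match — LHS pattern not found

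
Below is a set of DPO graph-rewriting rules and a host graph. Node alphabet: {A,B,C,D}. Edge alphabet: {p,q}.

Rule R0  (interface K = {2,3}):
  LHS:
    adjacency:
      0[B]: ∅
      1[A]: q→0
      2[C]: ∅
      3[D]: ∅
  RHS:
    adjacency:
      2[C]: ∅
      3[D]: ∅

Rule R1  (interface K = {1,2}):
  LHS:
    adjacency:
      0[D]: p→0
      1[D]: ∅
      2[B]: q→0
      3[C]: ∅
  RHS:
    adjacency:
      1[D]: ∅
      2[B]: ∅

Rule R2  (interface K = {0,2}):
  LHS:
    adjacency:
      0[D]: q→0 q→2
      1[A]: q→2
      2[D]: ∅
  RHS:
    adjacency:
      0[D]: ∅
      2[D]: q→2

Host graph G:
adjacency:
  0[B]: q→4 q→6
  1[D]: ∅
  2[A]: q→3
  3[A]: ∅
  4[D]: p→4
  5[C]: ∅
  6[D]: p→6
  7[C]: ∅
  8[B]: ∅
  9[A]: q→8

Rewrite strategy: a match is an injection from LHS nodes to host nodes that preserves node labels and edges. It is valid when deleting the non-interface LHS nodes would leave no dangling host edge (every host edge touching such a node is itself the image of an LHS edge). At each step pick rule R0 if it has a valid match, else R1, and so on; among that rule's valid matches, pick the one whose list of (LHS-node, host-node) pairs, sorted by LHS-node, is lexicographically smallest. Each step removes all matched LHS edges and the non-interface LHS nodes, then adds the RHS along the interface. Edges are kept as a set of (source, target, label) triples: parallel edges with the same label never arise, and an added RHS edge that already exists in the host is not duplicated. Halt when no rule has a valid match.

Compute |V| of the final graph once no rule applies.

Answer: 4

Derivation:
[0] host  ⇒  10 nodes, 6 edges  {0-q->4 0-q->6 2-q->3 4-p->4 6-p->6 9-q->8}
[1] R0 @ {0↦8, 1↦9, 2↦5, 3↦1}  ⇒  8 nodes, 5 edges  {0-q->4 0-q->6 2-q->3 4-p->4 6-p->6}
[2] R1 @ {0↦4, 1↦1, 2↦0, 3↦5}  ⇒  6 nodes, 3 edges  {0-q->6 2-q->3 6-p->6}
[3] R1 @ {0↦6, 1↦1, 2↦0, 3↦7}  ⇒  4 nodes, 1 edges  {2-q->3}
final graph: no rule applies after step 3
NF nodes: {0:B, 1:D, 2:A, 3:A}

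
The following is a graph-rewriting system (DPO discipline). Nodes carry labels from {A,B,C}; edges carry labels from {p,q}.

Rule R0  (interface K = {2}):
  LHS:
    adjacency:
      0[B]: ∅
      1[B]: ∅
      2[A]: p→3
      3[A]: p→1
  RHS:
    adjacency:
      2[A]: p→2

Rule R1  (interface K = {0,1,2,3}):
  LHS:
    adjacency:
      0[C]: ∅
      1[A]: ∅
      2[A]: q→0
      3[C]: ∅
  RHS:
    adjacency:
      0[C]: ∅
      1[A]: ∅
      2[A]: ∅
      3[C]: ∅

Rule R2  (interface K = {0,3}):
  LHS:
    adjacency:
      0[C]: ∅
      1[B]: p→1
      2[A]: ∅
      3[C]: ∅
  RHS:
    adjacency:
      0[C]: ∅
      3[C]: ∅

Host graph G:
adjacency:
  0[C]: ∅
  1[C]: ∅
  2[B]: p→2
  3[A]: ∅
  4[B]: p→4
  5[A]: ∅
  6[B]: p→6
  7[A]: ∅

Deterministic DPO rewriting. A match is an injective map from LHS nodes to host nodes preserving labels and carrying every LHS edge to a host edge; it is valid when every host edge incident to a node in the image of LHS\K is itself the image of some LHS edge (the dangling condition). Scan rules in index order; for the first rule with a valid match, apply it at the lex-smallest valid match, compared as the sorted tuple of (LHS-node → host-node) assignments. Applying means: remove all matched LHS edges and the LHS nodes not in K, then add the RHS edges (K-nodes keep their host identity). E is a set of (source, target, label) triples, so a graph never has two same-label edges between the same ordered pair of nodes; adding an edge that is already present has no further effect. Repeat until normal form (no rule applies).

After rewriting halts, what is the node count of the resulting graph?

Answer: 2

Steps:
[0] host  ⇒  8 nodes, 3 edges  {2-p->2 4-p->4 6-p->6}
[1] R2 @ {0↦0, 1↦2, 2↦3, 3↦1}  ⇒  6 nodes, 2 edges  {4-p->4 6-p->6}
[2] R2 @ {0↦0, 1↦4, 2↦5, 3↦1}  ⇒  4 nodes, 1 edges  {6-p->6}
[3] R2 @ {0↦0, 1↦6, 2↦7, 3↦1}  ⇒  2 nodes, 0 edges  {∅}
normal form: no rule applies after step 3
NF nodes: {0:C, 1:C}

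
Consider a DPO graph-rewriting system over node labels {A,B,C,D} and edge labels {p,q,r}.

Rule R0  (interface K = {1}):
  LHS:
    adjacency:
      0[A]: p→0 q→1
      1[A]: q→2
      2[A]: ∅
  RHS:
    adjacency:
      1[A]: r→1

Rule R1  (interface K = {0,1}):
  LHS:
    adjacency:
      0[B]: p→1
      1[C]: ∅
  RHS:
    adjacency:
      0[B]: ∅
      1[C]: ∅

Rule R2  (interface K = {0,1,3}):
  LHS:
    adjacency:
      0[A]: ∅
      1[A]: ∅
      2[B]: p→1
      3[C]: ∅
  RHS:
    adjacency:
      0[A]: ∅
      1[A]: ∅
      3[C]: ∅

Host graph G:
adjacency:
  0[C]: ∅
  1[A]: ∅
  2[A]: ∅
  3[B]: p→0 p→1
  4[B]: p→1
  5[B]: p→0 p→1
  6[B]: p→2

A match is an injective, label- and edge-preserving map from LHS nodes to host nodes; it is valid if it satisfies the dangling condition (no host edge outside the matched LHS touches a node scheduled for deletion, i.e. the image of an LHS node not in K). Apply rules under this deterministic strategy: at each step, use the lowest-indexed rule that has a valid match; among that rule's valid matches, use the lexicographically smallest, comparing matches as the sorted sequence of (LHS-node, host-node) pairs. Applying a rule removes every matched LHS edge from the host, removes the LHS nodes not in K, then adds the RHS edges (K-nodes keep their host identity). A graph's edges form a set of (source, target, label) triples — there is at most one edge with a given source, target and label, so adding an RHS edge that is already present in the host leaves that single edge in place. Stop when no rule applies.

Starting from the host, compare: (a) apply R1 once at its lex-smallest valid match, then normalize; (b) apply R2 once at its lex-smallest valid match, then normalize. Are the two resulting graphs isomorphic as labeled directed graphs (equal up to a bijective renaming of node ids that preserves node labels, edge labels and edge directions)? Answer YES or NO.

Answer: YES

Rewrite trace:
branch R1-first: apply at {0↦3, 1↦0} → |E|=5, then 5 more step(s) → NF |V|=3 |E|=0 V={0:C, 1:A, 2:A} E=∅
branch R2-first: apply at {0↦1, 1↦2, 2↦6, 3↦0} → |E|=5, then 5 more step(s) → NF |V|=3 |E|=0 V={0:C, 1:A, 2:A} E=∅
graphs isomorphic (equal up to label-preserving node renaming)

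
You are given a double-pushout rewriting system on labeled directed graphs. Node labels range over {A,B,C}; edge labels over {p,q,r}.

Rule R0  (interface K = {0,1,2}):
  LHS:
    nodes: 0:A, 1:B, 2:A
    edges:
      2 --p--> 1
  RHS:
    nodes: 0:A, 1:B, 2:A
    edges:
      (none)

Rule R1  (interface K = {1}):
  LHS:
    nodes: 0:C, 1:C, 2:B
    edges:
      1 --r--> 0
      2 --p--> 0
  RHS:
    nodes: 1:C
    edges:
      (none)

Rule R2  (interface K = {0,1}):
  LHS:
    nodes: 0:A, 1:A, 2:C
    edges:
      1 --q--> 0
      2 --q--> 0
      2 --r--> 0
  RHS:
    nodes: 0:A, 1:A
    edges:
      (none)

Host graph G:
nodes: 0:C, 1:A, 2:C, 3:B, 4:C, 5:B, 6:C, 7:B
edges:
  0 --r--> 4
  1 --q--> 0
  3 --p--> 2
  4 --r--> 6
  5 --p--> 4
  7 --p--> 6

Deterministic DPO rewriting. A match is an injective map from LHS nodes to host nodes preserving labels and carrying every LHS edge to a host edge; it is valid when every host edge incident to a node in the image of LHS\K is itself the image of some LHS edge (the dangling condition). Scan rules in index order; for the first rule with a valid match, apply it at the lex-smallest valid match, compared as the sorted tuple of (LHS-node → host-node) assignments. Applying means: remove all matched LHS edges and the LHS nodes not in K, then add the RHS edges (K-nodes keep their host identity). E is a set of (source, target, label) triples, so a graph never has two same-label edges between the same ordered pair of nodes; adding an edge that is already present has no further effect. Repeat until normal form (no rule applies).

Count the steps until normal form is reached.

initial: |V|=8 |E|=6  E = 0-r->4 1-q->0 3-p->2 4-r->6 5-p->4 7-p->6
step 1: apply R1 at {0↦6, 1↦4, 2↦7}  → |V|=6 |E|=4  E = 0-r->4 1-q->0 3-p->2 5-p->4
step 2: apply R1 at {0↦4, 1↦0, 2↦5}  → |V|=4 |E|=2  E = 1-q->0 3-p->2
halt: no rule applies after step 2

Answer: 2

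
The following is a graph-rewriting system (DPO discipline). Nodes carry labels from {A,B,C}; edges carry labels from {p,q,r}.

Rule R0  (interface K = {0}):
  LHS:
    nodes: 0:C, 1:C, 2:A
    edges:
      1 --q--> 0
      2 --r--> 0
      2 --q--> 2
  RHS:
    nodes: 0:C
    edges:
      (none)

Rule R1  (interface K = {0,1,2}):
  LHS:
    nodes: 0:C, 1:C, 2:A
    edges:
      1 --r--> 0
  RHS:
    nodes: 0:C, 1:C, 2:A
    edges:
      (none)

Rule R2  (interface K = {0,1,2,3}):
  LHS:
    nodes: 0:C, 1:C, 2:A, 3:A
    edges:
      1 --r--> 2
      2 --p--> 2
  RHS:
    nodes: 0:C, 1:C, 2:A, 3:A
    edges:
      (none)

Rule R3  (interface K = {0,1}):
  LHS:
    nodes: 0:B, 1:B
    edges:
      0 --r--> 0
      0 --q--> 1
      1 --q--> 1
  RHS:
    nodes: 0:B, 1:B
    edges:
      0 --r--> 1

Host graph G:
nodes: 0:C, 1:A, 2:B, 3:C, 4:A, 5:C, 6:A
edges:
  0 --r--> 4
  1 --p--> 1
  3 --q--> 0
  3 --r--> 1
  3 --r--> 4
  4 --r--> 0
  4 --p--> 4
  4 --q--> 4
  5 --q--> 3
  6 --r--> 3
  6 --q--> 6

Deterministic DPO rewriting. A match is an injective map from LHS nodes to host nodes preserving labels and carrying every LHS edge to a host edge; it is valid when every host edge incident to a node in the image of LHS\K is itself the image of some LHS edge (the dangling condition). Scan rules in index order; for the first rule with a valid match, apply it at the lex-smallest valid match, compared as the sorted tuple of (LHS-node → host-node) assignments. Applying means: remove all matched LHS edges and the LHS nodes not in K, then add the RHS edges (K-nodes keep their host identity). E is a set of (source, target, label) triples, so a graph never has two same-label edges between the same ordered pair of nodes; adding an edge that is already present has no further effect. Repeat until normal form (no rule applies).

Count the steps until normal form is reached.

Answer: 3

Rewrite trace:
initial: |V|=7 |E|=11  E = 0-r->4 1-p->1 3-q->0 3-r->1 3-r->4 4-r->0 4-p->4 4-q->4 5-q->3 6-r->3 6-q->6
step 1: apply R0 at {0↦3, 1↦5, 2↦6}  → |V|=5 |E|=8  E = 0-r->4 1-p->1 3-q->0 3-r->1 3-r->4 4-r->0 4-p->4 4-q->4
step 2: apply R2 at {0↦0, 1↦3, 2↦1, 3↦4}  → |V|=5 |E|=6  E = 0-r->4 3-q->0 3-r->4 4-r->0 4-p->4 4-q->4
step 3: apply R2 at {0↦0, 1↦3, 2↦4, 3↦1}  → |V|=5 |E|=4  E = 0-r->4 3-q->0 4-r->0 4-q->4
final graph: no rule applies after step 3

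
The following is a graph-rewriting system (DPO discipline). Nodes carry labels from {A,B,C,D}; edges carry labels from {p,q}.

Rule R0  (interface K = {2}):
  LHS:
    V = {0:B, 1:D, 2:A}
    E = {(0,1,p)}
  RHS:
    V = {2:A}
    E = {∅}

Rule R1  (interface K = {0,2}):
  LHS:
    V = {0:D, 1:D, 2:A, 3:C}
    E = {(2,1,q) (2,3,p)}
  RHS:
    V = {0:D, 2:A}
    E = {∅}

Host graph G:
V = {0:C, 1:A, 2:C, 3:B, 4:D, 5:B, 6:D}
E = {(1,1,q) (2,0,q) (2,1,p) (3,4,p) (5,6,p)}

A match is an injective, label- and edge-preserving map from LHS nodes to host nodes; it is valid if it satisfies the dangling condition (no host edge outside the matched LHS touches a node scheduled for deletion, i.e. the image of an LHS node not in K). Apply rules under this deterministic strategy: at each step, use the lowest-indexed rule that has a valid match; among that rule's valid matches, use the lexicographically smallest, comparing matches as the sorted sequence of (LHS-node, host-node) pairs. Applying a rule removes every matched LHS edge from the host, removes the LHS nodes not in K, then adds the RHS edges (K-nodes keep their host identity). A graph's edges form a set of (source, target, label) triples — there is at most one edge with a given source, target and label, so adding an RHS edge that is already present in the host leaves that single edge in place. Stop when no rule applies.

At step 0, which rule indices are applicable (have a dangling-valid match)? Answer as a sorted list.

R0: 2 valid matches — {0↦3, 1↦4, 2↦1}, {0↦5, 1↦6, 2↦1}
R1: no valid match — LHS pattern not found

Answer: [R0]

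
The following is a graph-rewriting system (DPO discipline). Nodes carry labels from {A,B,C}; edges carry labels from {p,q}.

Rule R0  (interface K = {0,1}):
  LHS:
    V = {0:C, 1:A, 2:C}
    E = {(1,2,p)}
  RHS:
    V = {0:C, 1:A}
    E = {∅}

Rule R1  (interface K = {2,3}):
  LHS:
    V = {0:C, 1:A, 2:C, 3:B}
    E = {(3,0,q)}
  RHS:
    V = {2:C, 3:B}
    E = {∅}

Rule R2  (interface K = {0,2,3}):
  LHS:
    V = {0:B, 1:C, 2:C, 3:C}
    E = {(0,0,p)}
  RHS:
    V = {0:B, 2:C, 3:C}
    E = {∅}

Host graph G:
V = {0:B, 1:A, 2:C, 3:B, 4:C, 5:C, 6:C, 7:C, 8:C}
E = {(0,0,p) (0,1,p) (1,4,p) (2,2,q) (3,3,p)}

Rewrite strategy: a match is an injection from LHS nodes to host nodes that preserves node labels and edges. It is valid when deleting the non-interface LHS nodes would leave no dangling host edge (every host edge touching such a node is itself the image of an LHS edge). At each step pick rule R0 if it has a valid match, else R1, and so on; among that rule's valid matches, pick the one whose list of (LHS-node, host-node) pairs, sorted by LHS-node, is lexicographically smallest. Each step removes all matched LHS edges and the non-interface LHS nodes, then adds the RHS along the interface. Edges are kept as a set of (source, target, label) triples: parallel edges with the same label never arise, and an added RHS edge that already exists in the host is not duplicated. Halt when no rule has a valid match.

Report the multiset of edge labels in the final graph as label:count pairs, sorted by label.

start.  V:9 E:5  edges: 0-p->0 0-p->1 1-p->4 2-q->2 3-p->3
1. fire R0 via {0↦2, 1↦1, 2↦4}  →  V:8 E:4  edges: 0-p->0 0-p->1 2-q->2 3-p->3
2. fire R2 via {0↦0, 1↦5, 2↦2, 3↦6}  →  V:7 E:3  edges: 0-p->1 2-q->2 3-p->3
3. fire R2 via {0↦3, 1↦6, 2↦2, 3↦7}  →  V:6 E:2  edges: 0-p->1 2-q->2
halt: no rule applies after step 3
NF edges: [(0, 1, 'p'), (2, 2, 'q')]

Answer: p:1 q:1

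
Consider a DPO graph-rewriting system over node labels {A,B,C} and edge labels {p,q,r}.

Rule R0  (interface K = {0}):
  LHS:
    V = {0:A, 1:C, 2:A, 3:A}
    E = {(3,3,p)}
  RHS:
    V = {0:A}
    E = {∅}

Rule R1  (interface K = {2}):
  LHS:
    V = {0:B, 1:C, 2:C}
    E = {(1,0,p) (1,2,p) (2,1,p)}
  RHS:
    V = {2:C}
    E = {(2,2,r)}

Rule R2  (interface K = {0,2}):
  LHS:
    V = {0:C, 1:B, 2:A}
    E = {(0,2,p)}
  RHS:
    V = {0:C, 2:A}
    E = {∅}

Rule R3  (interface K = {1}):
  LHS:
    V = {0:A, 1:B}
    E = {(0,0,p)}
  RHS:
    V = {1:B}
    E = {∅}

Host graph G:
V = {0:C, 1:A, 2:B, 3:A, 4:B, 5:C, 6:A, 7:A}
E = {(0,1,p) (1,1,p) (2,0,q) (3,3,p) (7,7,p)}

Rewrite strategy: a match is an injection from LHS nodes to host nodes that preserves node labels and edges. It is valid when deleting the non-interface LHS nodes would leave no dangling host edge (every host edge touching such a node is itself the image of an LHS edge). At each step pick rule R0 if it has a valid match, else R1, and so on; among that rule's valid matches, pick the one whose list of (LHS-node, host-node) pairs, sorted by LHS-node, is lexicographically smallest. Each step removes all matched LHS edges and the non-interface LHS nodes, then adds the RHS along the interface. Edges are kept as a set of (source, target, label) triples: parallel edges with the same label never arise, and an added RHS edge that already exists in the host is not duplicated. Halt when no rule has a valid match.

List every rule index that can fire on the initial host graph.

Answer: [R0,R2,R3]

Derivation:
R0: 4 valid matches — {0↦1, 1↦5, 2↦6, 3↦3}, {0↦1, 1↦5, 2↦6, 3↦7}, {0↦3, 1↦5, 2↦6, 3↦7} (+1 more)
R1: no valid match — LHS pattern not found
R2: 1 valid match — {0↦0, 1↦4, 2↦1}
R3: 4 valid matches — {0↦3, 1↦2}, {0↦3, 1↦4}, {0↦7, 1↦2} (+1 more)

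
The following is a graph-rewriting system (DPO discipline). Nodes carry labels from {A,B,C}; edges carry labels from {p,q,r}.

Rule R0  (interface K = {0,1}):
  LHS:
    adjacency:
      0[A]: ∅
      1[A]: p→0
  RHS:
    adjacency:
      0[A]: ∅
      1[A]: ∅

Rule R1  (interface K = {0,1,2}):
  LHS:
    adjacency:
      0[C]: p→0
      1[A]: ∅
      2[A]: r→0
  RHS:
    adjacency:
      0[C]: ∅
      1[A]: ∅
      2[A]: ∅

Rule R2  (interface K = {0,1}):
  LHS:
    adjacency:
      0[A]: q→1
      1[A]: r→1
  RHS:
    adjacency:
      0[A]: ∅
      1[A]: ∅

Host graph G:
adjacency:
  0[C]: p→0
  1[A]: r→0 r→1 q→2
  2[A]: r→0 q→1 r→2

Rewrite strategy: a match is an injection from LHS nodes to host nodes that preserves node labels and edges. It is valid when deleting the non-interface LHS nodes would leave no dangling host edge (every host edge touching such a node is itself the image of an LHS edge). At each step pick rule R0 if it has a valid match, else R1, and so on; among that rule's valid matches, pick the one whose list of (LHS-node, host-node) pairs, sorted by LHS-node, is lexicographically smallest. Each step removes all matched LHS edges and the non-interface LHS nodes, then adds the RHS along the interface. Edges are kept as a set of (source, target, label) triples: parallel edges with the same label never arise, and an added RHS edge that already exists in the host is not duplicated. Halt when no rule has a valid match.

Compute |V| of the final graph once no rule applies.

Answer: 3

Steps:
initial: |V|=3 |E|=7  E = 0-p->0 1-r->0 1-r->1 1-q->2 2-r->0 2-q->1 2-r->2
step 1: apply R1 at {0↦0, 1↦1, 2↦2}  → |V|=3 |E|=5  E = 1-r->0 1-r->1 1-q->2 2-q->1 2-r->2
step 2: apply R2 at {0↦1, 1↦2}  → |V|=3 |E|=3  E = 1-r->0 1-r->1 2-q->1
step 3: apply R2 at {0↦2, 1↦1}  → |V|=3 |E|=1  E = 1-r->0
normal form: no rule applies after step 3
NF nodes: {0:C, 1:A, 2:A}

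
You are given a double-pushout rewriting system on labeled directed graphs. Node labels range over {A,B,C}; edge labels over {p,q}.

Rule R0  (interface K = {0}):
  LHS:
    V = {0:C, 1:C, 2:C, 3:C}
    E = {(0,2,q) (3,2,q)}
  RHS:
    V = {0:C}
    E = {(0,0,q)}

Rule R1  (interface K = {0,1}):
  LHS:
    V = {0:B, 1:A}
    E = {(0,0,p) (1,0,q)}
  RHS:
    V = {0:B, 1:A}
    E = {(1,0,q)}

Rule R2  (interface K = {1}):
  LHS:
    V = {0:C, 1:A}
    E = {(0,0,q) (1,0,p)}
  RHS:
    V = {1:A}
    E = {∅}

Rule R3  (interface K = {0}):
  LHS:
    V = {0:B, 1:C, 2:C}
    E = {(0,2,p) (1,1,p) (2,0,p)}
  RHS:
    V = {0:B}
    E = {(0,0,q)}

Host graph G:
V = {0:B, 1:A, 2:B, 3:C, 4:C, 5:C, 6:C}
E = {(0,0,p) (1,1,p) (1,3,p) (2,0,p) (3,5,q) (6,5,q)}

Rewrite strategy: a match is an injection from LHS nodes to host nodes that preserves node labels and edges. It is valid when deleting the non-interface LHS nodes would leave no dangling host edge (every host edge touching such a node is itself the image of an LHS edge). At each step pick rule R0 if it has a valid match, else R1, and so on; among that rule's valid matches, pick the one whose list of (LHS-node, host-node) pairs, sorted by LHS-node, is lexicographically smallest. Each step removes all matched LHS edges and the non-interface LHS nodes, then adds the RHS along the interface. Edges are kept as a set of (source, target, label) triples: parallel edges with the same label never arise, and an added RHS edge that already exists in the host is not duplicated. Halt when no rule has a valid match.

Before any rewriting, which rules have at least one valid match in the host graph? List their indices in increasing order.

R0: 1 valid match — {0↦3, 1↦4, 2↦5, 3↦6}
R1: no valid match — LHS pattern not found
R2: no valid match — LHS pattern not found
R3: no valid match — LHS pattern not found

Answer: [R0]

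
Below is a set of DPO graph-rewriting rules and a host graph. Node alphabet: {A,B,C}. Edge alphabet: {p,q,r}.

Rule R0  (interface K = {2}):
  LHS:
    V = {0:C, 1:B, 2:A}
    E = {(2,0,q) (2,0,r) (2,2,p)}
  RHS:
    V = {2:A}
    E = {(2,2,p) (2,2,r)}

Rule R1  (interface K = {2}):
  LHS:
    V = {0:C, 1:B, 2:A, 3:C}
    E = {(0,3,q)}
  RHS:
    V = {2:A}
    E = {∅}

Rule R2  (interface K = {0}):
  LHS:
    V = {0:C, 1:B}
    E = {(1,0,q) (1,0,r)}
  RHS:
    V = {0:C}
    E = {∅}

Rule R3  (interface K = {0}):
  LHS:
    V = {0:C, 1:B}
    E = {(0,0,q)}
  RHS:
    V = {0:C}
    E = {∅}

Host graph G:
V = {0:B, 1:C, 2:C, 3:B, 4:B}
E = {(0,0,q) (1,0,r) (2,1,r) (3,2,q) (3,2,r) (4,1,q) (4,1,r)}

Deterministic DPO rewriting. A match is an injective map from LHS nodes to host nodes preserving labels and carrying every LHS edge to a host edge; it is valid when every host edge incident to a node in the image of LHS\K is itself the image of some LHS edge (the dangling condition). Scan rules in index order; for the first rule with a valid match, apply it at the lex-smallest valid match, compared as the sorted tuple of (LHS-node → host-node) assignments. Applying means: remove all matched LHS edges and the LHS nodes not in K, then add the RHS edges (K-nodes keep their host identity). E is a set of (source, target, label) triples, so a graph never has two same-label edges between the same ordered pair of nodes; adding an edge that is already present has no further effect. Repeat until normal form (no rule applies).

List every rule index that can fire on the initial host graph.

Answer: [R2]

Derivation:
R0: no valid match — LHS pattern not found
R1: no valid match — LHS pattern not found
R2: 2 valid matches — {0↦1, 1↦4}, {0↦2, 1↦3}
R3: no valid match — LHS pattern not found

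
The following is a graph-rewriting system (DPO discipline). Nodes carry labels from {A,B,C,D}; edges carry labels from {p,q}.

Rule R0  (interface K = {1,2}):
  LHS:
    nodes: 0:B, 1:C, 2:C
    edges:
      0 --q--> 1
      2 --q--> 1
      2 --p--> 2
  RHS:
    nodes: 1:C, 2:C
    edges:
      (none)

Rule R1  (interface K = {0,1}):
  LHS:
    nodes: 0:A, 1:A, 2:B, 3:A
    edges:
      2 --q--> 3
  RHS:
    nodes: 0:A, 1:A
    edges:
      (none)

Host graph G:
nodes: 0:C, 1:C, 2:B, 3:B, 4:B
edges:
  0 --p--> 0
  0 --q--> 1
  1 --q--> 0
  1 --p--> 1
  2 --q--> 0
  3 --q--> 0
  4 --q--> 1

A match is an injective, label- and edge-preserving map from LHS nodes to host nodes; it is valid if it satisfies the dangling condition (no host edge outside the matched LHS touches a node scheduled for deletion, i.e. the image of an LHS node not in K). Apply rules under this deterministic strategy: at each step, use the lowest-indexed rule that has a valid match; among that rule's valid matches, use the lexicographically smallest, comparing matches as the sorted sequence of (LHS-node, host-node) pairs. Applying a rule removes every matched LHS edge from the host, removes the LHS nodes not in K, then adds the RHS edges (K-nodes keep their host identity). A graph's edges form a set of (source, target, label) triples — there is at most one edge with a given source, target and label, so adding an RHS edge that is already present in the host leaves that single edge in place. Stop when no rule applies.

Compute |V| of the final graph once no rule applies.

Answer: 3

Rewrite trace:
[0] host  ⇒  5 nodes, 7 edges  {0-p->0 0-q->1 1-q->0 1-p->1 2-q->0 3-q->0 4-q->1}
[1] R0 @ {0↦2, 1↦0, 2↦1}  ⇒  4 nodes, 4 edges  {0-p->0 0-q->1 3-q->0 4-q->1}
[2] R0 @ {0↦4, 1↦1, 2↦0}  ⇒  3 nodes, 1 edges  {3-q->0}
normal form: no rule applies after step 2
NF nodes: {0:C, 1:C, 3:B}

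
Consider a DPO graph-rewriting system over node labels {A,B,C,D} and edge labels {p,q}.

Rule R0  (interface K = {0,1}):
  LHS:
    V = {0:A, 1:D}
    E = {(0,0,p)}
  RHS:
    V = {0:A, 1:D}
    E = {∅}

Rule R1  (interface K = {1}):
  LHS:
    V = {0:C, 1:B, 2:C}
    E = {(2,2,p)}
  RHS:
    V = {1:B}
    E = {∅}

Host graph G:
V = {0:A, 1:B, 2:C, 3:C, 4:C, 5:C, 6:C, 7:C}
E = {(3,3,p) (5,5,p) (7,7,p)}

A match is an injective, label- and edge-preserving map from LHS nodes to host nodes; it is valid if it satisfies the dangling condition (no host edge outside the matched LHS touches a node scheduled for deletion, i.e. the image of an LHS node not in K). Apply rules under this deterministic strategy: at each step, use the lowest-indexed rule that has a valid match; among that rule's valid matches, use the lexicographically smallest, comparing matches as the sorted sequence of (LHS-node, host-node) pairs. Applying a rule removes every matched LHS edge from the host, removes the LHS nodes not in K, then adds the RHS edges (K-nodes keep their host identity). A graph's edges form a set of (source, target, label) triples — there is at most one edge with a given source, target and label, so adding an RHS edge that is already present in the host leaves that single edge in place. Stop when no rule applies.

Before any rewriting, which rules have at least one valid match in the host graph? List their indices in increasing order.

Answer: [R1]

Rewrite trace:
R0: no valid match — LHS pattern not found
R1: 9 valid matches — {0↦2, 1↦1, 2↦3}, {0↦2, 1↦1, 2↦5}, {0↦2, 1↦1, 2↦7} (+6 more)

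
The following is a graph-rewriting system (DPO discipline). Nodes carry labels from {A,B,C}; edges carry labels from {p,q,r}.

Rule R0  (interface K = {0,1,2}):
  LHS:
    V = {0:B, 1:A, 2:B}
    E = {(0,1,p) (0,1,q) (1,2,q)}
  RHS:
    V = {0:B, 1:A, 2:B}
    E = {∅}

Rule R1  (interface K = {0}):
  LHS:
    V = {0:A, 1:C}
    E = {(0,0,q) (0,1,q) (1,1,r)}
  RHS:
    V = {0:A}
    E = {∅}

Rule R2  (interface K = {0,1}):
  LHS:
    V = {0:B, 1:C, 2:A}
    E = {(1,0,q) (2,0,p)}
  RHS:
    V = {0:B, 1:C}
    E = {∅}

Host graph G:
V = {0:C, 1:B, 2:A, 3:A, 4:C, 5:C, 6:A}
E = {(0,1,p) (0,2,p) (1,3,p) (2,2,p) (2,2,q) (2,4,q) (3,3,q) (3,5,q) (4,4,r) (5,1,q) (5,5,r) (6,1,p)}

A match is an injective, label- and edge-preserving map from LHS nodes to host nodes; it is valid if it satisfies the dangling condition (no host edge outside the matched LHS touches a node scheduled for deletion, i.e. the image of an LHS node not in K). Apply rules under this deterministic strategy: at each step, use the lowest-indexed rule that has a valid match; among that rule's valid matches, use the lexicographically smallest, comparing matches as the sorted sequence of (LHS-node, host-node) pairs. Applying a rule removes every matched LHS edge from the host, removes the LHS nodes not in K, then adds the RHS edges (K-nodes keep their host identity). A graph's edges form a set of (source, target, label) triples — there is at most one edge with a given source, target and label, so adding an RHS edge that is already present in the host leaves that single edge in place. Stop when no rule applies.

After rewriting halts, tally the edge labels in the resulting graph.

[0] host  ⇒  7 nodes, 12 edges  {0-p->1 0-p->2 1-p->3 2-p->2 2-q->2 2-q->4 3-q->3 3-q->5 4-r->4 5-q->1 5-r->5 6-p->1}
[1] R1 @ {0↦2, 1↦4}  ⇒  6 nodes, 9 edges  {0-p->1 0-p->2 1-p->3 2-p->2 3-q->3 3-q->5 5-q->1 5-r->5 6-p->1}
[2] R2 @ {0↦1, 1↦5, 2↦6}  ⇒  5 nodes, 7 edges  {0-p->1 0-p->2 1-p->3 2-p->2 3-q->3 3-q->5 5-r->5}
[3] R1 @ {0↦3, 1↦5}  ⇒  4 nodes, 4 edges  {0-p->1 0-p->2 1-p->3 2-p->2}
normal form: no rule applies after step 3
NF edges: [(0, 1, 'p'), (0, 2, 'p'), (1, 3, 'p'), (2, 2, 'p')]

Answer: p:4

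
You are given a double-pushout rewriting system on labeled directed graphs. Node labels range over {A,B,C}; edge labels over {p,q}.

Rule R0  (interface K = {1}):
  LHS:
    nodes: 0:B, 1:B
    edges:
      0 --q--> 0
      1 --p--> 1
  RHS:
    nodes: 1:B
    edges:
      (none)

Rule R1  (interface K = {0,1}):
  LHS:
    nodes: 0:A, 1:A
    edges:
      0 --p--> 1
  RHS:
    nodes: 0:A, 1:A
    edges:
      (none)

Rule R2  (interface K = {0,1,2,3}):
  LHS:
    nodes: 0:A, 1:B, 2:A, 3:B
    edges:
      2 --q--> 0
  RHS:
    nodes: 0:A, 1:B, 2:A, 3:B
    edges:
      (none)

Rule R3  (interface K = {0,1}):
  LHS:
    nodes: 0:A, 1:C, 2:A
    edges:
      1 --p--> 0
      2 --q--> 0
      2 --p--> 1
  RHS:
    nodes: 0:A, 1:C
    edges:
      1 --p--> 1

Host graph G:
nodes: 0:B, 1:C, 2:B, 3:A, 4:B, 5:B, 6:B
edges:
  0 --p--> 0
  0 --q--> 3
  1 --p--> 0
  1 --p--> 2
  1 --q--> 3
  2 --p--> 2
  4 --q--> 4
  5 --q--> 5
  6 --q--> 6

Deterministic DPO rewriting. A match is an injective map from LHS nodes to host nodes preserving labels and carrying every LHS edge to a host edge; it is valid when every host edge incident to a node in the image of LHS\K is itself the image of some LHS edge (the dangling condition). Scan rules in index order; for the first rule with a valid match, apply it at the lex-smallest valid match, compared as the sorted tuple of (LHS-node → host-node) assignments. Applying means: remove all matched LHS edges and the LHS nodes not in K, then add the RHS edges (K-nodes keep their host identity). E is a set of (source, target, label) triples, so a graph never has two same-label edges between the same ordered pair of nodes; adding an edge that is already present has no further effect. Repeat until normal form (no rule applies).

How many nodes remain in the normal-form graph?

Answer: 5

Rewrite trace:
initial: |V|=7 |E|=9  E = 0-p->0 0-q->3 1-p->0 1-p->2 1-q->3 2-p->2 4-q->4 5-q->5 6-q->6
step 1: apply R0 at {0↦4, 1↦0}  → |V|=6 |E|=7  E = 0-q->3 1-p->0 1-p->2 1-q->3 2-p->2 5-q->5 6-q->6
step 2: apply R0 at {0↦5, 1↦2}  → |V|=5 |E|=5  E = 0-q->3 1-p->0 1-p->2 1-q->3 6-q->6
normal form: no rule applies after step 2
NF nodes: {0:B, 1:C, 2:B, 3:A, 6:B}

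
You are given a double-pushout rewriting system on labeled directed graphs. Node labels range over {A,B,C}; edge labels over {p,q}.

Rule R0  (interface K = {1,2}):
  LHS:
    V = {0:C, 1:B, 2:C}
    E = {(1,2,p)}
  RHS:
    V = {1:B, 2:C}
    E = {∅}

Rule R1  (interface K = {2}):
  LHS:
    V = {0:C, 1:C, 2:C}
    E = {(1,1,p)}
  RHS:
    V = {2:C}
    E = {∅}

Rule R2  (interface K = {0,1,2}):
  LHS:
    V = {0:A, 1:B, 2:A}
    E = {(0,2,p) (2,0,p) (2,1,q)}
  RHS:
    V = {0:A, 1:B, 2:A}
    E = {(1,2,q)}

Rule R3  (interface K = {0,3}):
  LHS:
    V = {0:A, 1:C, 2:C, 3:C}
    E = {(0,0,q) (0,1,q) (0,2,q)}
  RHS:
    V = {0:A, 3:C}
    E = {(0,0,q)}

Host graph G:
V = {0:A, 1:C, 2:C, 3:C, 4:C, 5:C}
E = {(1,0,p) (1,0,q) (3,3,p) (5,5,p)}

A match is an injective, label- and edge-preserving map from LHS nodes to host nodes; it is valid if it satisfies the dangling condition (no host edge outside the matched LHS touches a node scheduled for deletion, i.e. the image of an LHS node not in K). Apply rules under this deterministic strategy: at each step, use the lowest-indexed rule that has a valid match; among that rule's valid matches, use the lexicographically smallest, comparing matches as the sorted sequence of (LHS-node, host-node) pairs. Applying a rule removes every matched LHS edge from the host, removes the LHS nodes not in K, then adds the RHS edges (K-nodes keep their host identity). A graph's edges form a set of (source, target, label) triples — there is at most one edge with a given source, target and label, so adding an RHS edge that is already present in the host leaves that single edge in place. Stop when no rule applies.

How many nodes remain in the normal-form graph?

Answer: 2

Derivation:
initial: |V|=6 |E|=4  E = 1-p->0 1-q->0 3-p->3 5-p->5
step 1: apply R1 at {0↦2, 1↦3, 2↦1}  → |V|=4 |E|=3  E = 1-p->0 1-q->0 5-p->5
step 2: apply R1 at {0↦4, 1↦5, 2↦1}  → |V|=2 |E|=2  E = 1-p->0 1-q->0
normal form: no rule applies after step 2
NF nodes: {0:A, 1:C}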